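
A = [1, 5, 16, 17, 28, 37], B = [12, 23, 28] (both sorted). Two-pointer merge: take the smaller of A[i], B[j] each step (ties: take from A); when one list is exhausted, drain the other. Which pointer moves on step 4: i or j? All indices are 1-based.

[i=1,j=1] A[i]=1<=B[j]=12 take 1 → i++
[i=2,j=1] A[i]=5<=B[j]=12 take 5 → i++
[i=3,j=1] A[i]=16>B[j]=12 take 12 → j++
[i=3,j=2] A[i]=16<=B[j]=23 take 16 → i++

i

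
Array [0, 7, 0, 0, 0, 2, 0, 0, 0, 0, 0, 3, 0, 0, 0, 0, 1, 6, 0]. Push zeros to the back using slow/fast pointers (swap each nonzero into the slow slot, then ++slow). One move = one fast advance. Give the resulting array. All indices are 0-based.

slow=0 fast=0: a[fast]=0, fast++
slow=0 fast=1: a[fast]=7≠0 swap→a[0]=7, slow++,fast++
slow=1 fast=2: a[fast]=0, fast++
slow=1 fast=3: a[fast]=0, fast++
slow=1 fast=4: a[fast]=0, fast++
slow=1 fast=5: a[fast]=2≠0 swap→a[1]=2, slow++,fast++
slow=2 fast=6: a[fast]=0, fast++
slow=2 fast=7: a[fast]=0, fast++
slow=2 fast=8: a[fast]=0, fast++
slow=2 fast=9: a[fast]=0, fast++
slow=2 fast=10: a[fast]=0, fast++
slow=2 fast=11: a[fast]=3≠0 swap→a[2]=3, slow++,fast++
slow=3 fast=12: a[fast]=0, fast++
slow=3 fast=13: a[fast]=0, fast++
slow=3 fast=14: a[fast]=0, fast++
slow=3 fast=15: a[fast]=0, fast++
slow=3 fast=16: a[fast]=1≠0 swap→a[3]=1, slow++,fast++
slow=4 fast=17: a[fast]=6≠0 swap→a[4]=6, slow++,fast++
slow=5 fast=18: a[fast]=0, fast++

[7, 2, 3, 1, 6, 0, 0, 0, 0, 0, 0, 0, 0, 0, 0, 0, 0, 0, 0]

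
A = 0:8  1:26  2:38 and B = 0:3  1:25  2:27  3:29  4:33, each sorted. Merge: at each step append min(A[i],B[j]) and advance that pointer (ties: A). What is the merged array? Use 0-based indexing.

[3, 8, 25, 26, 27, 29, 33, 38]

[i=0,j=0] A[i]=8>B[j]=3 take 3 → j++
[i=0,j=1] A[i]=8<=B[j]=25 take 8 → i++
[i=1,j=1] A[i]=26>B[j]=25 take 25 → j++
[i=1,j=2] A[i]=26<=B[j]=27 take 26 → i++
[i=2,j=2] A[i]=38>B[j]=27 take 27 → j++
[i=2,j=3] A[i]=38>B[j]=29 take 29 → j++
[i=2,j=4] A[i]=38>B[j]=33 take 33 → j++
[i=2,j=5] B done, take A[i]=38 → i++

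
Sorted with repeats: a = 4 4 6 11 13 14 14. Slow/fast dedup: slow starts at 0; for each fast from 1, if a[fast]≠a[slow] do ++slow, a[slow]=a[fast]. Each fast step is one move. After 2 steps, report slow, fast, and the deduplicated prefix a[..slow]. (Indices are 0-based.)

(s=0,f=1) a[fast]=4=a[slow] dup → fast++
(s=0,f=2) a[fast]=6≠a[slow]=4 write a[1]=6 → slow++,fast++

slow=1, fast=3, prefix=[4, 6]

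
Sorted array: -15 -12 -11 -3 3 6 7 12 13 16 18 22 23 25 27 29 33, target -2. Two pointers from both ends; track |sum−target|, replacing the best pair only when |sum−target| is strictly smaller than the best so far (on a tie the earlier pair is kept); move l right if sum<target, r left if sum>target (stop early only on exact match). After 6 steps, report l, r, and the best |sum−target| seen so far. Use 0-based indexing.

l=0 r=16: -15+33=18 d=20 *, r--
l=0 r=15: -15+29=14 d=16 *, r--
l=0 r=14: -15+27=12 d=14 *, r--
l=0 r=13: -15+25=10 d=12 *, r--
l=0 r=12: -15+23=8 d=10 *, r--
l=0 r=11: -15+22=7 d=9 *, r--

l=0, r=10, best |Δ|=9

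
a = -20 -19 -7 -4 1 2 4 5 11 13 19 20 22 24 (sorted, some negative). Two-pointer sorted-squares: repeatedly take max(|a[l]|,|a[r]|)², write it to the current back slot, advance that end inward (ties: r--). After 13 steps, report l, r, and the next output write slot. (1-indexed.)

[1,14] |-20|<=|24| out[14]=576 → r--
[1,13] |-20|<=|22| out[13]=484 → r--
[1,12] |-20|<=|20| out[12]=400 → r--
[1,11] |-20|>|19| out[11]=400 → l++
[2,11] |-19|<=|19| out[10]=361 → r--
[2,10] |-19|>|13| out[9]=361 → l++
[3,10] |-7|<=|13| out[8]=169 → r--
[3,9] |-7|<=|11| out[7]=121 → r--
[3,8] |-7|>|5| out[6]=49 → l++
[4,8] |-4|<=|5| out[5]=25 → r--
[4,7] |-4|<=|4| out[4]=16 → r--
[4,6] |-4|>|2| out[3]=16 → l++
[5,6] |1|<=|2| out[2]=4 → r--

l=5, r=5, next write slot=1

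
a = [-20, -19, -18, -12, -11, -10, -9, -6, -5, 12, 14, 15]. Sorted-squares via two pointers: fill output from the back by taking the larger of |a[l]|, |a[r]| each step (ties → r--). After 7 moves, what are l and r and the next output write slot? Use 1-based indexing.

l=5, r=9, next write slot=5

[1,12] |-20|>|15| out[12]=400 → l++
[2,12] |-19|>|15| out[11]=361 → l++
[3,12] |-18|>|15| out[10]=324 → l++
[4,12] |-12|<=|15| out[9]=225 → r--
[4,11] |-12|<=|14| out[8]=196 → r--
[4,10] |-12|<=|12| out[7]=144 → r--
[4,9] |-12|>|-5| out[6]=144 → l++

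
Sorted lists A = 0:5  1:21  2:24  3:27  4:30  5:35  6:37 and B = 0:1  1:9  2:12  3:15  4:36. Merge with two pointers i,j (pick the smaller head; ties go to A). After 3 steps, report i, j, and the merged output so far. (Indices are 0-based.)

[i=0,j=0] A[i]=5>B[j]=1 take 1 → j++
[i=0,j=1] A[i]=5<=B[j]=9 take 5 → i++
[i=1,j=1] A[i]=21>B[j]=9 take 9 → j++

i=1, j=2, merged so far=[1, 5, 9]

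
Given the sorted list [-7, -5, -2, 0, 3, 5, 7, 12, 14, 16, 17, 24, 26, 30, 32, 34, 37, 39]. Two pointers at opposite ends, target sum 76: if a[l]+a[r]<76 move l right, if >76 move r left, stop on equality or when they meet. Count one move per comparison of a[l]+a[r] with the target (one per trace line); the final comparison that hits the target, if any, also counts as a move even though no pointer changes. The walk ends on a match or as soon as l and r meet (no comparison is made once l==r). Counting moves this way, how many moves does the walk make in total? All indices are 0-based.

17 moves

[0,17] -7+39=32 <76 → l++
[1,17] -5+39=34 <76 → l++
[2,17] -2+39=37 <76 → l++
[3,17] 0+39=39 <76 → l++
[4,17] 3+39=42 <76 → l++
[5,17] 5+39=44 <76 → l++
[6,17] 7+39=46 <76 → l++
[7,17] 12+39=51 <76 → l++
[8,17] 14+39=53 <76 → l++
[9,17] 16+39=55 <76 → l++
[10,17] 17+39=56 <76 → l++
[11,17] 24+39=63 <76 → l++
[12,17] 26+39=65 <76 → l++
[13,17] 30+39=69 <76 → l++
[14,17] 32+39=71 <76 → l++
[15,17] 34+39=73 <76 → l++
[16,17] 37+39=76 → found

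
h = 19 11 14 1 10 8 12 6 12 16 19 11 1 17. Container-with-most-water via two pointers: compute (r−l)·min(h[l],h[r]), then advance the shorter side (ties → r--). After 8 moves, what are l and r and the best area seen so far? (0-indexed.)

[0,13] min(19,17)*13=221 best=221 * → r--
[0,12] min(19,1)*12=12 best=221 → r--
[0,11] min(19,11)*11=121 best=221 → r--
[0,10] min(19,19)*10=190 best=221 → r--
[0,9] min(19,16)*9=144 best=221 → r--
[0,8] min(19,12)*8=96 best=221 → r--
[0,7] min(19,6)*7=42 best=221 → r--
[0,6] min(19,12)*6=72 best=221 → r--

l=0, r=5, best area=221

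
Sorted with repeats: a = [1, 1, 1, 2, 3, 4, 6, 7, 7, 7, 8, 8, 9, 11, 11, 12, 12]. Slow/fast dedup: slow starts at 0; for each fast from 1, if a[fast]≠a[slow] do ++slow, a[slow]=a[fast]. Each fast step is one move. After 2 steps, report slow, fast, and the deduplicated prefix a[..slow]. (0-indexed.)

(s=0,f=1) a[fast]=1=a[slow] dup → fast++
(s=0,f=2) a[fast]=1=a[slow] dup → fast++

slow=0, fast=3, prefix=[1]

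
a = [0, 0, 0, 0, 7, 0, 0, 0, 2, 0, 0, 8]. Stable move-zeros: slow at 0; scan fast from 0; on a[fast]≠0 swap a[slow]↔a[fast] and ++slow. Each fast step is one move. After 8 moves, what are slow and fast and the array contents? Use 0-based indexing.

slow=1, fast=8, a=[7, 0, 0, 0, 0, 0, 0, 0, 2, 0, 0, 8]

(s=0,f=0) a[fast]=0 → fast++
(s=0,f=1) a[fast]=0 → fast++
(s=0,f=2) a[fast]=0 → fast++
(s=0,f=3) a[fast]=0 → fast++
(s=0,f=4) a[fast]=7≠0 swap→a[0]=7 → slow++,fast++
(s=1,f=5) a[fast]=0 → fast++
(s=1,f=6) a[fast]=0 → fast++
(s=1,f=7) a[fast]=0 → fast++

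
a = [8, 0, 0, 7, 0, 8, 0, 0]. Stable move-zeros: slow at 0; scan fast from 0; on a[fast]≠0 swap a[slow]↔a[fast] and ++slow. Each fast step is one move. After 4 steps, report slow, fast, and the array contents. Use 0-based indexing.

slow=0 fast=0: a[fast]=8≠0 swap→a[0]=8, slow++,fast++
slow=1 fast=1: a[fast]=0, fast++
slow=1 fast=2: a[fast]=0, fast++
slow=1 fast=3: a[fast]=7≠0 swap→a[1]=7, slow++,fast++

slow=2, fast=4, a=[8, 7, 0, 0, 0, 8, 0, 0]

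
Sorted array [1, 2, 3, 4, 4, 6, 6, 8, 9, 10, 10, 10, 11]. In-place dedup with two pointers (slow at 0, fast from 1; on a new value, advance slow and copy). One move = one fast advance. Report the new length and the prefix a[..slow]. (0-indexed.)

slow=0 fast=1: a[fast]=2≠a[slow]=1 write a[1]=2, slow++,fast++
slow=1 fast=2: a[fast]=3≠a[slow]=2 write a[2]=3, slow++,fast++
slow=2 fast=3: a[fast]=4≠a[slow]=3 write a[3]=4, slow++,fast++
slow=3 fast=4: a[fast]=4=a[slow] dup, fast++
slow=3 fast=5: a[fast]=6≠a[slow]=4 write a[4]=6, slow++,fast++
slow=4 fast=6: a[fast]=6=a[slow] dup, fast++
slow=4 fast=7: a[fast]=8≠a[slow]=6 write a[5]=8, slow++,fast++
slow=5 fast=8: a[fast]=9≠a[slow]=8 write a[6]=9, slow++,fast++
slow=6 fast=9: a[fast]=10≠a[slow]=9 write a[7]=10, slow++,fast++
slow=7 fast=10: a[fast]=10=a[slow] dup, fast++
slow=7 fast=11: a[fast]=10=a[slow] dup, fast++
slow=7 fast=12: a[fast]=11≠a[slow]=10 write a[8]=11, slow++,fast++

length 9; prefix = [1, 2, 3, 4, 6, 8, 9, 10, 11]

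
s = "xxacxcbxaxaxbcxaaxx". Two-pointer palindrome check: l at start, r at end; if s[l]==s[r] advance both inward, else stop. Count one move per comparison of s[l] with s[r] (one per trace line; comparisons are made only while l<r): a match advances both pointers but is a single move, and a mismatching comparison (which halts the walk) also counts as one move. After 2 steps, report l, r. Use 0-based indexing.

[0,18] 'x'=='x' → l++,r--
[1,17] 'x'=='x' → l++,r--

l=2, r=16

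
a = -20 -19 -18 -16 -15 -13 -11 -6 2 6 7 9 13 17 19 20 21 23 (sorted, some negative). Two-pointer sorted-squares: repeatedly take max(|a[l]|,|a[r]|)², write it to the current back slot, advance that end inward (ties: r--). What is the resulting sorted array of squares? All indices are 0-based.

[4, 36, 36, 49, 81, 121, 169, 169, 225, 256, 289, 324, 361, 361, 400, 400, 441, 529]

[0,17] |-20|<=|23| out[17]=529 → r--
[0,16] |-20|<=|21| out[16]=441 → r--
[0,15] |-20|<=|20| out[15]=400 → r--
[0,14] |-20|>|19| out[14]=400 → l++
[1,14] |-19|<=|19| out[13]=361 → r--
[1,13] |-19|>|17| out[12]=361 → l++
[2,13] |-18|>|17| out[11]=324 → l++
[3,13] |-16|<=|17| out[10]=289 → r--
[3,12] |-16|>|13| out[9]=256 → l++
[4,12] |-15|>|13| out[8]=225 → l++
[5,12] |-13|<=|13| out[7]=169 → r--
[5,11] |-13|>|9| out[6]=169 → l++
[6,11] |-11|>|9| out[5]=121 → l++
[7,11] |-6|<=|9| out[4]=81 → r--
[7,10] |-6|<=|7| out[3]=49 → r--
[7,9] |-6|<=|6| out[2]=36 → r--
[7,8] |-6|>|2| out[1]=36 → l++
[8,8] |2|<=|2| out[0]=4 → r--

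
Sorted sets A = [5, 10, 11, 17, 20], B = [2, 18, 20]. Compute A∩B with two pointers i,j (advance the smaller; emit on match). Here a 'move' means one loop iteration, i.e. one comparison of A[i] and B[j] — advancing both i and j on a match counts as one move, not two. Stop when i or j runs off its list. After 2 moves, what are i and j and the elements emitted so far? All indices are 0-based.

i=0 j=0: 5>2, j++
i=0 j=1: 5<18, i++

i=1, j=1, emitted=[]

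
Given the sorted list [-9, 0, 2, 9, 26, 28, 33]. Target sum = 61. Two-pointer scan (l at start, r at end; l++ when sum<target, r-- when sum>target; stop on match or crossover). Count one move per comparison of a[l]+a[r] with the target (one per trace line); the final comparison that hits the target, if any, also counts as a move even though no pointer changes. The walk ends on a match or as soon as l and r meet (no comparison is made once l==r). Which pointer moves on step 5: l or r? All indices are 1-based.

l=1 r=7: -9+33=24 <61, l++
l=2 r=7: 0+33=33 <61, l++
l=3 r=7: 2+33=35 <61, l++
l=4 r=7: 9+33=42 <61, l++
l=5 r=7: 26+33=59 <61, l++

l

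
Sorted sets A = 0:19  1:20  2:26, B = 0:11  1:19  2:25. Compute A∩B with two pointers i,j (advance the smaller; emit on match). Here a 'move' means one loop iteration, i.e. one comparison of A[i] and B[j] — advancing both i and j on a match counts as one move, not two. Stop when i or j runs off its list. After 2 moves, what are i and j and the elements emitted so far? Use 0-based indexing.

[i=0,j=0] 19>11 → j++
[i=0,j=1] 19==19 emit → i++,j++

i=1, j=2, emitted=[19]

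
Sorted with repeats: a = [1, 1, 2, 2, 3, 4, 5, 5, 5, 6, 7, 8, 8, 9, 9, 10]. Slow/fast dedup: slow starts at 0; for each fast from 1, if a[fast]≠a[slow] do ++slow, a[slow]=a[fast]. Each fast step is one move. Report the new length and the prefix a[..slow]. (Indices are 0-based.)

(s=0,f=1) a[fast]=1=a[slow] dup → fast++
(s=0,f=2) a[fast]=2≠a[slow]=1 write a[1]=2 → slow++,fast++
(s=1,f=3) a[fast]=2=a[slow] dup → fast++
(s=1,f=4) a[fast]=3≠a[slow]=2 write a[2]=3 → slow++,fast++
(s=2,f=5) a[fast]=4≠a[slow]=3 write a[3]=4 → slow++,fast++
(s=3,f=6) a[fast]=5≠a[slow]=4 write a[4]=5 → slow++,fast++
(s=4,f=7) a[fast]=5=a[slow] dup → fast++
(s=4,f=8) a[fast]=5=a[slow] dup → fast++
(s=4,f=9) a[fast]=6≠a[slow]=5 write a[5]=6 → slow++,fast++
(s=5,f=10) a[fast]=7≠a[slow]=6 write a[6]=7 → slow++,fast++
(s=6,f=11) a[fast]=8≠a[slow]=7 write a[7]=8 → slow++,fast++
(s=7,f=12) a[fast]=8=a[slow] dup → fast++
(s=7,f=13) a[fast]=9≠a[slow]=8 write a[8]=9 → slow++,fast++
(s=8,f=14) a[fast]=9=a[slow] dup → fast++
(s=8,f=15) a[fast]=10≠a[slow]=9 write a[9]=10 → slow++,fast++

length 10; prefix = [1, 2, 3, 4, 5, 6, 7, 8, 9, 10]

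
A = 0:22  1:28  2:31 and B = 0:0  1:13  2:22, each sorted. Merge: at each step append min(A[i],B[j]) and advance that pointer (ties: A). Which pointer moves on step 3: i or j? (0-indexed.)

i

i=0 j=0: A[i]=22>B[j]=0 take 0, j++
i=0 j=1: A[i]=22>B[j]=13 take 13, j++
i=0 j=2: A[i]=22<=B[j]=22 take 22, i++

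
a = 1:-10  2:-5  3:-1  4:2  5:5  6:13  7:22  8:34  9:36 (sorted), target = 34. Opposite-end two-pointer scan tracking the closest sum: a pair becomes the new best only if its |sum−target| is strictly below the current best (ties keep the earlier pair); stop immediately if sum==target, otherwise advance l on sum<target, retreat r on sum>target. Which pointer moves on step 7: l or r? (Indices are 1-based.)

l

l=1 r=9: -10+36=26 d=8 *, l++
l=2 r=9: -5+36=31 d=3 *, l++
l=3 r=9: -1+36=35 d=1 *, r--
l=3 r=8: -1+34=33 d=1, l++
l=4 r=8: 2+34=36 d=2, r--
l=4 r=7: 2+22=24 d=10, l++
l=5 r=7: 5+22=27 d=7, l++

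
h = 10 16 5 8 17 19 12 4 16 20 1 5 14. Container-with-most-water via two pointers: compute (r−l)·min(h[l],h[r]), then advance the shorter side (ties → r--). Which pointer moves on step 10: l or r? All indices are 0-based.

l

[0,12] min(10,14)*12=120 best=120 * → l++
[1,12] min(16,14)*11=154 best=154 * → r--
[1,11] min(16,5)*10=50 best=154 → r--
[1,10] min(16,1)*9=9 best=154 → r--
[1,9] min(16,20)*8=128 best=154 → l++
[2,9] min(5,20)*7=35 best=154 → l++
[3,9] min(8,20)*6=48 best=154 → l++
[4,9] min(17,20)*5=85 best=154 → l++
[5,9] min(19,20)*4=76 best=154 → l++
[6,9] min(12,20)*3=36 best=154 → l++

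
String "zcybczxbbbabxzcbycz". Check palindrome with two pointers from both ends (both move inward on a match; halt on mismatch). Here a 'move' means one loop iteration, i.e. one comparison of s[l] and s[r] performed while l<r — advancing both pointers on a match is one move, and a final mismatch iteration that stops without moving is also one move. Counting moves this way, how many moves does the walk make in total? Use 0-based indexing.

[0,18] 'z'=='z' → l++,r--
[1,17] 'c'=='c' → l++,r--
[2,16] 'y'=='y' → l++,r--
[3,15] 'b'=='b' → l++,r--
[4,14] 'c'=='c' → l++,r--
[5,13] 'z'=='z' → l++,r--
[6,12] 'x'=='x' → l++,r--
[7,11] 'b'=='b' → l++,r--
[8,10] 'b'!='a' → stop

9 moves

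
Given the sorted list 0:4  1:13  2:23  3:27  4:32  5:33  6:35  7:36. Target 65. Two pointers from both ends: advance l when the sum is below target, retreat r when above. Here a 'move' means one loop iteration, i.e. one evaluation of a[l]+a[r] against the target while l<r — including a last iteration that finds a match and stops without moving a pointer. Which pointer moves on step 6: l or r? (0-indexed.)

r

[0,7] 4+36=40 <65 → l++
[1,7] 13+36=49 <65 → l++
[2,7] 23+36=59 <65 → l++
[3,7] 27+36=63 <65 → l++
[4,7] 32+36=68 >65 → r--
[4,6] 32+35=67 >65 → r--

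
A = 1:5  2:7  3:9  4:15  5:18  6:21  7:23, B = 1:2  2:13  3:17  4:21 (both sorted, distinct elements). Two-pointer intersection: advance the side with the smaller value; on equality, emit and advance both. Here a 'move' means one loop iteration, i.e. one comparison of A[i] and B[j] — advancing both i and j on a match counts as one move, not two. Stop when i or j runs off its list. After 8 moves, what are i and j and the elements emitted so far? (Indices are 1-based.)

i=6, j=4, emitted=[]

[i=1,j=1] 5>2 → j++
[i=1,j=2] 5<13 → i++
[i=2,j=2] 7<13 → i++
[i=3,j=2] 9<13 → i++
[i=4,j=2] 15>13 → j++
[i=4,j=3] 15<17 → i++
[i=5,j=3] 18>17 → j++
[i=5,j=4] 18<21 → i++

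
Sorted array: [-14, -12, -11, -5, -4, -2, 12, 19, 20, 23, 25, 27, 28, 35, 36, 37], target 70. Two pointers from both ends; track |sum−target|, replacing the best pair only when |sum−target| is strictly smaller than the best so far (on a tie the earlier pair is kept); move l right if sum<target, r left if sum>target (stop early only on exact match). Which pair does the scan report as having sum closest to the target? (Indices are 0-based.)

l=0 r=15: -14+37=23 d=47 *, l++
l=1 r=15: -12+37=25 d=45 *, l++
l=2 r=15: -11+37=26 d=44 *, l++
l=3 r=15: -5+37=32 d=38 *, l++
l=4 r=15: -4+37=33 d=37 *, l++
l=5 r=15: -2+37=35 d=35 *, l++
l=6 r=15: 12+37=49 d=21 *, l++
l=7 r=15: 19+37=56 d=14 *, l++
l=8 r=15: 20+37=57 d=13 *, l++
l=9 r=15: 23+37=60 d=10 *, l++
l=10 r=15: 25+37=62 d=8 *, l++
l=11 r=15: 27+37=64 d=6 *, l++
l=12 r=15: 28+37=65 d=5 *, l++
l=13 r=15: 35+37=72 d=2 *, r--
l=13 r=14: 35+36=71 d=1 *, r--

pair (35, 36) with sum 71 (|Δ|=1)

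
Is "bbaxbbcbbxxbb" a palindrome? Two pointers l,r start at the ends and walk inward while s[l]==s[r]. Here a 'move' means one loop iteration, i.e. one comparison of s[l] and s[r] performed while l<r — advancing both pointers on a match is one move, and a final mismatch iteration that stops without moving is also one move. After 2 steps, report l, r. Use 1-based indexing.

l=1 r=13: 'b'=='b', l++,r--
l=2 r=12: 'b'=='b', l++,r--

l=3, r=11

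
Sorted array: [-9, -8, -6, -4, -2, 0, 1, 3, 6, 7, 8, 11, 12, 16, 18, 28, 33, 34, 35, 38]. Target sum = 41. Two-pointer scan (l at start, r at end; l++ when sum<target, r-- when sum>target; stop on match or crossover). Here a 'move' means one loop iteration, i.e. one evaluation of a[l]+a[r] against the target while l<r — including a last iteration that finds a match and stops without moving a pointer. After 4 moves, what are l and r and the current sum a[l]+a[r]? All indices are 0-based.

l=4, r=19, sum=36

l=0 r=19: -9+38=29 <41, l++
l=1 r=19: -8+38=30 <41, l++
l=2 r=19: -6+38=32 <41, l++
l=3 r=19: -4+38=34 <41, l++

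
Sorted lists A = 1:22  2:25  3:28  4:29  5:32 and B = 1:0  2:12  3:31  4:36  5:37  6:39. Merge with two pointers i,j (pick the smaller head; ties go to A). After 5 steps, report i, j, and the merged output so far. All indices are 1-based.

[i=1,j=1] A[i]=22>B[j]=0 take 0 → j++
[i=1,j=2] A[i]=22>B[j]=12 take 12 → j++
[i=1,j=3] A[i]=22<=B[j]=31 take 22 → i++
[i=2,j=3] A[i]=25<=B[j]=31 take 25 → i++
[i=3,j=3] A[i]=28<=B[j]=31 take 28 → i++

i=4, j=3, merged so far=[0, 12, 22, 25, 28]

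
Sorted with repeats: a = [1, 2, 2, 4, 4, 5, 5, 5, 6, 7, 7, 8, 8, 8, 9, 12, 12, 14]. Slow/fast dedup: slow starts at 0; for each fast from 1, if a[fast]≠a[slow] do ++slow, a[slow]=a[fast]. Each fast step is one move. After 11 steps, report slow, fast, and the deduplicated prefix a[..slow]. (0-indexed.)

slow=6, fast=12, prefix=[1, 2, 4, 5, 6, 7, 8]

(s=0,f=1) a[fast]=2≠a[slow]=1 write a[1]=2 → slow++,fast++
(s=1,f=2) a[fast]=2=a[slow] dup → fast++
(s=1,f=3) a[fast]=4≠a[slow]=2 write a[2]=4 → slow++,fast++
(s=2,f=4) a[fast]=4=a[slow] dup → fast++
(s=2,f=5) a[fast]=5≠a[slow]=4 write a[3]=5 → slow++,fast++
(s=3,f=6) a[fast]=5=a[slow] dup → fast++
(s=3,f=7) a[fast]=5=a[slow] dup → fast++
(s=3,f=8) a[fast]=6≠a[slow]=5 write a[4]=6 → slow++,fast++
(s=4,f=9) a[fast]=7≠a[slow]=6 write a[5]=7 → slow++,fast++
(s=5,f=10) a[fast]=7=a[slow] dup → fast++
(s=5,f=11) a[fast]=8≠a[slow]=7 write a[6]=8 → slow++,fast++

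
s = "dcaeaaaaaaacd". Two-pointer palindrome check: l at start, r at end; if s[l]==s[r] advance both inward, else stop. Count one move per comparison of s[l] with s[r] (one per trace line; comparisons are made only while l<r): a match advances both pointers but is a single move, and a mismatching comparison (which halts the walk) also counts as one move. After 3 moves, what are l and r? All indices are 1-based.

l=4, r=10

[1,13] 'd'=='d' → l++,r--
[2,12] 'c'=='c' → l++,r--
[3,11] 'a'=='a' → l++,r--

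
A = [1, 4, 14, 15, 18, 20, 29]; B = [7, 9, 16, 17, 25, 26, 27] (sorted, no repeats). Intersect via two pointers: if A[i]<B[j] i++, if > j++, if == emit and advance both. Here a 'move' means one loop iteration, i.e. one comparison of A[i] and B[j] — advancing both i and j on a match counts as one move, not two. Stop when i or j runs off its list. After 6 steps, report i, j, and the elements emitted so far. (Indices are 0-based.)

i=4, j=2, emitted=[]

i=0 j=0: 1<7, i++
i=1 j=0: 4<7, i++
i=2 j=0: 14>7, j++
i=2 j=1: 14>9, j++
i=2 j=2: 14<16, i++
i=3 j=2: 15<16, i++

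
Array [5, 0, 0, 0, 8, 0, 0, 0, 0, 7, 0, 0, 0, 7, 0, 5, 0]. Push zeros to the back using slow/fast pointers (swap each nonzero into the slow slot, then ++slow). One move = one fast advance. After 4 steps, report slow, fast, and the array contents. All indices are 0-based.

(s=0,f=0) a[fast]=5≠0 swap→a[0]=5 → slow++,fast++
(s=1,f=1) a[fast]=0 → fast++
(s=1,f=2) a[fast]=0 → fast++
(s=1,f=3) a[fast]=0 → fast++

slow=1, fast=4, a=[5, 0, 0, 0, 8, 0, 0, 0, 0, 7, 0, 0, 0, 7, 0, 5, 0]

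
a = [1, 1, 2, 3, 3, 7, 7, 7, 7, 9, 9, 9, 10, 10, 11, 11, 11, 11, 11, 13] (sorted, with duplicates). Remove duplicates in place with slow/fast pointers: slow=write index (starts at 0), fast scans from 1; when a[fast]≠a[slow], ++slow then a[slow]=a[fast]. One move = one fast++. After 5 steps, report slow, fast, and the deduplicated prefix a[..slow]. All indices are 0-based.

slow=3, fast=6, prefix=[1, 2, 3, 7]

slow=0 fast=1: a[fast]=1=a[slow] dup, fast++
slow=0 fast=2: a[fast]=2≠a[slow]=1 write a[1]=2, slow++,fast++
slow=1 fast=3: a[fast]=3≠a[slow]=2 write a[2]=3, slow++,fast++
slow=2 fast=4: a[fast]=3=a[slow] dup, fast++
slow=2 fast=5: a[fast]=7≠a[slow]=3 write a[3]=7, slow++,fast++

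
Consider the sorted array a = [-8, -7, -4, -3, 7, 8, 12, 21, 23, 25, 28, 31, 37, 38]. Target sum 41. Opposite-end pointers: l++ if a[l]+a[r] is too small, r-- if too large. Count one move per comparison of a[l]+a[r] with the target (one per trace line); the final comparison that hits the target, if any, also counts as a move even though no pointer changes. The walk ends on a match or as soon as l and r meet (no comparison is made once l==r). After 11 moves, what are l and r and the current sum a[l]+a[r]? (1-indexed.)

l=8, r=10, sum=46

l=1 r=14: -8+38=30 <41, l++
l=2 r=14: -7+38=31 <41, l++
l=3 r=14: -4+38=34 <41, l++
l=4 r=14: -3+38=35 <41, l++
l=5 r=14: 7+38=45 >41, r--
l=5 r=13: 7+37=44 >41, r--
l=5 r=12: 7+31=38 <41, l++
l=6 r=12: 8+31=39 <41, l++
l=7 r=12: 12+31=43 >41, r--
l=7 r=11: 12+28=40 <41, l++
l=8 r=11: 21+28=49 >41, r--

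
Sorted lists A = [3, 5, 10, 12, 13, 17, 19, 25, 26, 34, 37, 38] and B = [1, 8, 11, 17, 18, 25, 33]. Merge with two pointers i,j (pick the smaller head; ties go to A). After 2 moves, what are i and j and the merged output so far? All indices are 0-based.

i=1, j=1, merged so far=[1, 3]

[i=0,j=0] A[i]=3>B[j]=1 take 1 → j++
[i=0,j=1] A[i]=3<=B[j]=8 take 3 → i++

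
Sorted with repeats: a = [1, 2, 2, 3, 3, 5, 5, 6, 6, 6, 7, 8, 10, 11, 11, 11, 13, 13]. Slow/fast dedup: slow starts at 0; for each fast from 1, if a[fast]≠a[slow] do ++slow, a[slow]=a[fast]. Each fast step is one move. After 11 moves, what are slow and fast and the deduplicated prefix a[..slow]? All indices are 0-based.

slow=6, fast=12, prefix=[1, 2, 3, 5, 6, 7, 8]

slow=0 fast=1: a[fast]=2≠a[slow]=1 write a[1]=2, slow++,fast++
slow=1 fast=2: a[fast]=2=a[slow] dup, fast++
slow=1 fast=3: a[fast]=3≠a[slow]=2 write a[2]=3, slow++,fast++
slow=2 fast=4: a[fast]=3=a[slow] dup, fast++
slow=2 fast=5: a[fast]=5≠a[slow]=3 write a[3]=5, slow++,fast++
slow=3 fast=6: a[fast]=5=a[slow] dup, fast++
slow=3 fast=7: a[fast]=6≠a[slow]=5 write a[4]=6, slow++,fast++
slow=4 fast=8: a[fast]=6=a[slow] dup, fast++
slow=4 fast=9: a[fast]=6=a[slow] dup, fast++
slow=4 fast=10: a[fast]=7≠a[slow]=6 write a[5]=7, slow++,fast++
slow=5 fast=11: a[fast]=8≠a[slow]=7 write a[6]=8, slow++,fast++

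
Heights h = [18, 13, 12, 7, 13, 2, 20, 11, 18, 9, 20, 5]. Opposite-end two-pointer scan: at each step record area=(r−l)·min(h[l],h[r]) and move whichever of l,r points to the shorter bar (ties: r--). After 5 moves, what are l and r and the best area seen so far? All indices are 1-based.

[1,12] min(18,5)*11=55 best=55 * → r--
[1,11] min(18,20)*10=180 best=180 * → l++
[2,11] min(13,20)*9=117 best=180 → l++
[3,11] min(12,20)*8=96 best=180 → l++
[4,11] min(7,20)*7=49 best=180 → l++

l=5, r=11, best area=180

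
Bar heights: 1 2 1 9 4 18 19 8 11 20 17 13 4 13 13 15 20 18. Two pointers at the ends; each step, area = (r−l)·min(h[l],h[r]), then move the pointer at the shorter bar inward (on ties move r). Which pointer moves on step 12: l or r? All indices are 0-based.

r

[0,17] min(1,18)*17=17 best=17 * → l++
[1,17] min(2,18)*16=32 best=32 * → l++
[2,17] min(1,18)*15=15 best=32 → l++
[3,17] min(9,18)*14=126 best=126 * → l++
[4,17] min(4,18)*13=52 best=126 → l++
[5,17] min(18,18)*12=216 best=216 * → r--
[5,16] min(18,20)*11=198 best=216 → l++
[6,16] min(19,20)*10=190 best=216 → l++
[7,16] min(8,20)*9=72 best=216 → l++
[8,16] min(11,20)*8=88 best=216 → l++
[9,16] min(20,20)*7=140 best=216 → r--
[9,15] min(20,15)*6=90 best=216 → r--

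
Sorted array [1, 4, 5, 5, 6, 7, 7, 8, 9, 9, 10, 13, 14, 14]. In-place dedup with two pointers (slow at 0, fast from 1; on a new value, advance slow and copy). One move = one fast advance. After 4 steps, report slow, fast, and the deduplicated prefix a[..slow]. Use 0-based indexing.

slow=0 fast=1: a[fast]=4≠a[slow]=1 write a[1]=4, slow++,fast++
slow=1 fast=2: a[fast]=5≠a[slow]=4 write a[2]=5, slow++,fast++
slow=2 fast=3: a[fast]=5=a[slow] dup, fast++
slow=2 fast=4: a[fast]=6≠a[slow]=5 write a[3]=6, slow++,fast++

slow=3, fast=5, prefix=[1, 4, 5, 6]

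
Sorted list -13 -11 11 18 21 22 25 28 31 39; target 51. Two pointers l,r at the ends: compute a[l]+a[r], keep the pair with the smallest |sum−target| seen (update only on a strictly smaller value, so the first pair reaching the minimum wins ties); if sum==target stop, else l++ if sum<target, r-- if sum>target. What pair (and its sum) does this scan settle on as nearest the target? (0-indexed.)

[0,9] -13+39=26 d=25 * → l++
[1,9] -11+39=28 d=23 * → l++
[2,9] 11+39=50 d=1 * → l++
[3,9] 18+39=57 d=6 → r--
[3,8] 18+31=49 d=2 → l++
[4,8] 21+31=52 d=1 → r--
[4,7] 21+28=49 d=2 → l++
[5,7] 22+28=50 d=1 → l++
[6,7] 25+28=53 d=2 → r--

pair (11, 39) with sum 50 (|Δ|=1)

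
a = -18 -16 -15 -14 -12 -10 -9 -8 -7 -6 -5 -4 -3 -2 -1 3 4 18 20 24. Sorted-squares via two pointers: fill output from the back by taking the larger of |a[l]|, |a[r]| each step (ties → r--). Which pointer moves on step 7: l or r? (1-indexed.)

l=1 r=20: |-18|<=|24| out[20]=576, r--
l=1 r=19: |-18|<=|20| out[19]=400, r--
l=1 r=18: |-18|<=|18| out[18]=324, r--
l=1 r=17: |-18|>|4| out[17]=324, l++
l=2 r=17: |-16|>|4| out[16]=256, l++
l=3 r=17: |-15|>|4| out[15]=225, l++
l=4 r=17: |-14|>|4| out[14]=196, l++

l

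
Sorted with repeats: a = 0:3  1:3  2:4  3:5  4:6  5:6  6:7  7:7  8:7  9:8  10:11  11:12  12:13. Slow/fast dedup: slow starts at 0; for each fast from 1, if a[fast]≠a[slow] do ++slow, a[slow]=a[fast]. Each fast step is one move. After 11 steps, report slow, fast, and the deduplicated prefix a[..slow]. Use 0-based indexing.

slow=7, fast=12, prefix=[3, 4, 5, 6, 7, 8, 11, 12]

slow=0 fast=1: a[fast]=3=a[slow] dup, fast++
slow=0 fast=2: a[fast]=4≠a[slow]=3 write a[1]=4, slow++,fast++
slow=1 fast=3: a[fast]=5≠a[slow]=4 write a[2]=5, slow++,fast++
slow=2 fast=4: a[fast]=6≠a[slow]=5 write a[3]=6, slow++,fast++
slow=3 fast=5: a[fast]=6=a[slow] dup, fast++
slow=3 fast=6: a[fast]=7≠a[slow]=6 write a[4]=7, slow++,fast++
slow=4 fast=7: a[fast]=7=a[slow] dup, fast++
slow=4 fast=8: a[fast]=7=a[slow] dup, fast++
slow=4 fast=9: a[fast]=8≠a[slow]=7 write a[5]=8, slow++,fast++
slow=5 fast=10: a[fast]=11≠a[slow]=8 write a[6]=11, slow++,fast++
slow=6 fast=11: a[fast]=12≠a[slow]=11 write a[7]=12, slow++,fast++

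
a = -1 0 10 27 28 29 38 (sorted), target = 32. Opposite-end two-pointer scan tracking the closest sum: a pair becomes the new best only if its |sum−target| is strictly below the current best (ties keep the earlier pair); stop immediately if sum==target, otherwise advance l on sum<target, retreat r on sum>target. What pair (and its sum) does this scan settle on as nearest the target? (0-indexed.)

pair (0, 29) with sum 29 (|Δ|=3)

l=0 r=6: -1+38=37 d=5 *, r--
l=0 r=5: -1+29=28 d=4 *, l++
l=1 r=5: 0+29=29 d=3 *, l++
l=2 r=5: 10+29=39 d=7, r--
l=2 r=4: 10+28=38 d=6, r--
l=2 r=3: 10+27=37 d=5, r--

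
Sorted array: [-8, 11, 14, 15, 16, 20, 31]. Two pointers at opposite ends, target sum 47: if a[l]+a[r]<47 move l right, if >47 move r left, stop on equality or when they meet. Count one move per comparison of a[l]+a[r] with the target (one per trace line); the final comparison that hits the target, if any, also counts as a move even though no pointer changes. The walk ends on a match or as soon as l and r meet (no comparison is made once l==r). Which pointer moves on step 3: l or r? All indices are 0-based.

l

l=0 r=6: -8+31=23 <47, l++
l=1 r=6: 11+31=42 <47, l++
l=2 r=6: 14+31=45 <47, l++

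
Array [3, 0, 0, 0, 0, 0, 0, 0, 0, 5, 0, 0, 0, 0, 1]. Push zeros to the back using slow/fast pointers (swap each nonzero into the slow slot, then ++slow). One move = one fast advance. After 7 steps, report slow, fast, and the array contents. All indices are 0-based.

(s=0,f=0) a[fast]=3≠0 swap→a[0]=3 → slow++,fast++
(s=1,f=1) a[fast]=0 → fast++
(s=1,f=2) a[fast]=0 → fast++
(s=1,f=3) a[fast]=0 → fast++
(s=1,f=4) a[fast]=0 → fast++
(s=1,f=5) a[fast]=0 → fast++
(s=1,f=6) a[fast]=0 → fast++

slow=1, fast=7, a=[3, 0, 0, 0, 0, 0, 0, 0, 0, 5, 0, 0, 0, 0, 1]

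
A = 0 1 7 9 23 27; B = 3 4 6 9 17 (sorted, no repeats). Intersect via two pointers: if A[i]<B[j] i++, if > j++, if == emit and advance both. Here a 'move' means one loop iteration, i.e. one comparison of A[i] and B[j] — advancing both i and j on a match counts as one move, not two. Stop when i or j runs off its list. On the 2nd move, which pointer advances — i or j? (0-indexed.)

i

[i=0,j=0] 0<3 → i++
[i=1,j=0] 1<3 → i++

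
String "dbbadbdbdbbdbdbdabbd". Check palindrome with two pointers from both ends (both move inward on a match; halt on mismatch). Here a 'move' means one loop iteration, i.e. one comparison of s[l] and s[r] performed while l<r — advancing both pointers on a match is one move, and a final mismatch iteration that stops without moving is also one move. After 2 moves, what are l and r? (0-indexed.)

l=2, r=17

l=0 r=19: 'd'=='d', l++,r--
l=1 r=18: 'b'=='b', l++,r--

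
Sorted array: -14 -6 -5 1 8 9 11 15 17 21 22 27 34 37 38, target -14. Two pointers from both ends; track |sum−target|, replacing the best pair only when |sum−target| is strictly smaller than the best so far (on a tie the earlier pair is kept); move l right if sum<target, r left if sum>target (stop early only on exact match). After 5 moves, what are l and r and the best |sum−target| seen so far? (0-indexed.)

l=0, r=9, best |Δ|=22

l=0 r=14: -14+38=24 d=38 *, r--
l=0 r=13: -14+37=23 d=37 *, r--
l=0 r=12: -14+34=20 d=34 *, r--
l=0 r=11: -14+27=13 d=27 *, r--
l=0 r=10: -14+22=8 d=22 *, r--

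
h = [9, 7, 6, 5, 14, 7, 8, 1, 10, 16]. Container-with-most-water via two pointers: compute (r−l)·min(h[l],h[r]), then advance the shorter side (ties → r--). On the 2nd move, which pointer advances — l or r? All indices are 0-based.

l

l=0 r=9: min(9,16)*9=81 best=81 *, l++
l=1 r=9: min(7,16)*8=56 best=81, l++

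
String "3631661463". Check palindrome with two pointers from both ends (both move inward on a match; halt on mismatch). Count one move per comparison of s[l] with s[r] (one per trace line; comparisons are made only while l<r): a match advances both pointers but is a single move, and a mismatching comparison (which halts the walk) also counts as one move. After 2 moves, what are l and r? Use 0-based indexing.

[0,9] '3'=='3' → l++,r--
[1,8] '6'=='6' → l++,r--

l=2, r=7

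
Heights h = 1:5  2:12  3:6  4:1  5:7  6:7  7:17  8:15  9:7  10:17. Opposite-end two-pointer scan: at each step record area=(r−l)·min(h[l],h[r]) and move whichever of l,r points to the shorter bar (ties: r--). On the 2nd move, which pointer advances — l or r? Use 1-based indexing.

l

l=1 r=10: min(5,17)*9=45 best=45 *, l++
l=2 r=10: min(12,17)*8=96 best=96 *, l++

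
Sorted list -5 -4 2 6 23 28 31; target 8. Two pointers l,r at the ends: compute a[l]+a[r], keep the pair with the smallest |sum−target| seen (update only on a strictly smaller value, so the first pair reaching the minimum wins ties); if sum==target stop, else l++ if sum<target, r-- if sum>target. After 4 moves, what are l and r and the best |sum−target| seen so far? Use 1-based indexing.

l=2, r=4, best |Δ|=7

[1,7] -5+31=26 d=18 * → r--
[1,6] -5+28=23 d=15 * → r--
[1,5] -5+23=18 d=10 * → r--
[1,4] -5+6=1 d=7 * → l++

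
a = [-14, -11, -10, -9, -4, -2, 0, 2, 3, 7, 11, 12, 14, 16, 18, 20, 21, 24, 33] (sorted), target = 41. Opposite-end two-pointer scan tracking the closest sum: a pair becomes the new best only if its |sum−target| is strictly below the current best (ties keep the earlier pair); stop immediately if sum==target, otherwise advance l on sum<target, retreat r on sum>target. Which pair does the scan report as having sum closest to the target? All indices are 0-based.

pair (20, 21) with sum 41 (|Δ|=0)

[0,18] -14+33=19 d=22 * → l++
[1,18] -11+33=22 d=19 * → l++
[2,18] -10+33=23 d=18 * → l++
[3,18] -9+33=24 d=17 * → l++
[4,18] -4+33=29 d=12 * → l++
[5,18] -2+33=31 d=10 * → l++
[6,18] 0+33=33 d=8 * → l++
[7,18] 2+33=35 d=6 * → l++
[8,18] 3+33=36 d=5 * → l++
[9,18] 7+33=40 d=1 * → l++
[10,18] 11+33=44 d=3 → r--
[10,17] 11+24=35 d=6 → l++
[11,17] 12+24=36 d=5 → l++
[12,17] 14+24=38 d=3 → l++
[13,17] 16+24=40 d=1 → l++
[14,17] 18+24=42 d=1 → r--
[14,16] 18+21=39 d=2 → l++
[15,16] 20+21=41 d=0 * → stop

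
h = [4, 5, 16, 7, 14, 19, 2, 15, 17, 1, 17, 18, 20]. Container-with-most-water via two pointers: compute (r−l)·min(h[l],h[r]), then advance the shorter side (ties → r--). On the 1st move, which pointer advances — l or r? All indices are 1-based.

l

[1,13] min(4,20)*12=48 best=48 * → l++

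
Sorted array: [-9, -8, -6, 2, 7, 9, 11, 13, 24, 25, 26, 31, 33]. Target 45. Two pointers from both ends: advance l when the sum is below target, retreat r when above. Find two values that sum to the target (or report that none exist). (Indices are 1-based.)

no pair

[1,13] -9+33=24 <45 → l++
[2,13] -8+33=25 <45 → l++
[3,13] -6+33=27 <45 → l++
[4,13] 2+33=35 <45 → l++
[5,13] 7+33=40 <45 → l++
[6,13] 9+33=42 <45 → l++
[7,13] 11+33=44 <45 → l++
[8,13] 13+33=46 >45 → r--
[8,12] 13+31=44 <45 → l++
[9,12] 24+31=55 >45 → r--
[9,11] 24+26=50 >45 → r--
[9,10] 24+25=49 >45 → r--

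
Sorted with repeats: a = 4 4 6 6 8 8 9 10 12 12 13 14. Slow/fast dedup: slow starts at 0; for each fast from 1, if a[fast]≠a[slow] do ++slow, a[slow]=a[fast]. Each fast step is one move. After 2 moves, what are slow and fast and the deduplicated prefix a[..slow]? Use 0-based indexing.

slow=1, fast=3, prefix=[4, 6]

(s=0,f=1) a[fast]=4=a[slow] dup → fast++
(s=0,f=2) a[fast]=6≠a[slow]=4 write a[1]=6 → slow++,fast++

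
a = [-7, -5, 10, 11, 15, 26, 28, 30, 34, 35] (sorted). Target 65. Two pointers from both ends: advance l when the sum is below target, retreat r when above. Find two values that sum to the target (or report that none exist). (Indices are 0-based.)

l=0 r=9: -7+35=28 <65, l++
l=1 r=9: -5+35=30 <65, l++
l=2 r=9: 10+35=45 <65, l++
l=3 r=9: 11+35=46 <65, l++
l=4 r=9: 15+35=50 <65, l++
l=5 r=9: 26+35=61 <65, l++
l=6 r=9: 28+35=63 <65, l++
l=7 r=9: 30+35=65, found

(30, 35)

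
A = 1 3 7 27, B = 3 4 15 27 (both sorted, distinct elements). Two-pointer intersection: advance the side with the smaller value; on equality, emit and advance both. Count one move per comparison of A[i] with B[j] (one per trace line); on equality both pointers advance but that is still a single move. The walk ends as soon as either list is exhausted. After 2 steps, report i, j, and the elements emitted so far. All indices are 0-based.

i=0 j=0: 1<3, i++
i=1 j=0: 3==3 emit, i++,j++

i=2, j=1, emitted=[3]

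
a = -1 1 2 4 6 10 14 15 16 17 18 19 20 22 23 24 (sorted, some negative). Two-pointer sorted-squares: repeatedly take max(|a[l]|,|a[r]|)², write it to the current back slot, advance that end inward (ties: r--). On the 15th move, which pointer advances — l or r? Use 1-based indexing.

[1,16] |-1|<=|24| out[16]=576 → r--
[1,15] |-1|<=|23| out[15]=529 → r--
[1,14] |-1|<=|22| out[14]=484 → r--
[1,13] |-1|<=|20| out[13]=400 → r--
[1,12] |-1|<=|19| out[12]=361 → r--
[1,11] |-1|<=|18| out[11]=324 → r--
[1,10] |-1|<=|17| out[10]=289 → r--
[1,9] |-1|<=|16| out[9]=256 → r--
[1,8] |-1|<=|15| out[8]=225 → r--
[1,7] |-1|<=|14| out[7]=196 → r--
[1,6] |-1|<=|10| out[6]=100 → r--
[1,5] |-1|<=|6| out[5]=36 → r--
[1,4] |-1|<=|4| out[4]=16 → r--
[1,3] |-1|<=|2| out[3]=4 → r--
[1,2] |-1|<=|1| out[2]=1 → r--

r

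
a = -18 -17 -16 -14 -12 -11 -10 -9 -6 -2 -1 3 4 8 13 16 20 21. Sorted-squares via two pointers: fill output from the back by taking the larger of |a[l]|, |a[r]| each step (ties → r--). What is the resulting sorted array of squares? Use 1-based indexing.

[1,18] |-18|<=|21| out[18]=441 → r--
[1,17] |-18|<=|20| out[17]=400 → r--
[1,16] |-18|>|16| out[16]=324 → l++
[2,16] |-17|>|16| out[15]=289 → l++
[3,16] |-16|<=|16| out[14]=256 → r--
[3,15] |-16|>|13| out[13]=256 → l++
[4,15] |-14|>|13| out[12]=196 → l++
[5,15] |-12|<=|13| out[11]=169 → r--
[5,14] |-12|>|8| out[10]=144 → l++
[6,14] |-11|>|8| out[9]=121 → l++
[7,14] |-10|>|8| out[8]=100 → l++
[8,14] |-9|>|8| out[7]=81 → l++
[9,14] |-6|<=|8| out[6]=64 → r--
[9,13] |-6|>|4| out[5]=36 → l++
[10,13] |-2|<=|4| out[4]=16 → r--
[10,12] |-2|<=|3| out[3]=9 → r--
[10,11] |-2|>|-1| out[2]=4 → l++
[11,11] |-1|<=|-1| out[1]=1 → r--

[1, 4, 9, 16, 36, 64, 81, 100, 121, 144, 169, 196, 256, 256, 289, 324, 400, 441]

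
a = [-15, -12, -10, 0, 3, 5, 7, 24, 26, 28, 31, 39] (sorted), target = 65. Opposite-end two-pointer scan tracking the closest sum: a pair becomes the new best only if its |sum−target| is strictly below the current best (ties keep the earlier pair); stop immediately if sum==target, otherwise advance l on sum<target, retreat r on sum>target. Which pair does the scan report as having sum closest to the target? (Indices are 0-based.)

l=0 r=11: -15+39=24 d=41 *, l++
l=1 r=11: -12+39=27 d=38 *, l++
l=2 r=11: -10+39=29 d=36 *, l++
l=3 r=11: 0+39=39 d=26 *, l++
l=4 r=11: 3+39=42 d=23 *, l++
l=5 r=11: 5+39=44 d=21 *, l++
l=6 r=11: 7+39=46 d=19 *, l++
l=7 r=11: 24+39=63 d=2 *, l++
l=8 r=11: 26+39=65 d=0 *, stop

pair (26, 39) with sum 65 (|Δ|=0)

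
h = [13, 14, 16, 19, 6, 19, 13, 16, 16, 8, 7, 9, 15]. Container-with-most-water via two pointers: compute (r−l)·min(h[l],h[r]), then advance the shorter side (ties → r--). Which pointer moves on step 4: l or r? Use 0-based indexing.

r

[0,12] min(13,15)*12=156 best=156 * → l++
[1,12] min(14,15)*11=154 best=156 → l++
[2,12] min(16,15)*10=150 best=156 → r--
[2,11] min(16,9)*9=81 best=156 → r--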